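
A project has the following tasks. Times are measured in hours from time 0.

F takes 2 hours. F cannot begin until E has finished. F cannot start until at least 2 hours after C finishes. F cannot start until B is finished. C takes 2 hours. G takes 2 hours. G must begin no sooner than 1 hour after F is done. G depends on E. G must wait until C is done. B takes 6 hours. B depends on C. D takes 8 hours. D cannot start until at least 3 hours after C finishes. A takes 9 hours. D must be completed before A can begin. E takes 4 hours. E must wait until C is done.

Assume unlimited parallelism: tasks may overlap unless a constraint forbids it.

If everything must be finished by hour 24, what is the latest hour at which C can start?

2

G must finish by hour 24; it takes 2 hours, so it must start by 24 − 2 = hour 22.
F feeds into G (must start by hour 22, minus 1-hour gap → hour 21); so F must finish by hour 21 and therefore start by hour 19.
B feeds into F (must start by hour 19); so B must finish by hour 19 and therefore start by hour 13.
Nothing follows A; the deadline of hour 24 is its only limit. It must start by 24 − 9 = hour 15.
D has to be done before A (must start by hour 15). That means finishing by hour 15, i.e. starting by 15 − 8 = hour 7.
For E: F (must start by hour 19); G (must start by hour 22). The most restrictive is hour 19; with a 4-hour duration, E must start by hour 15.
For C: B (must start by hour 13); D (must start by hour 7, minus 3-hour gap → hour 4); E (must start by hour 15); F (must start by hour 19, minus 2-hour gap → hour 17); G (must start by hour 22). The most restrictive is hour 4; with a 2-hour duration, C must start by hour 2.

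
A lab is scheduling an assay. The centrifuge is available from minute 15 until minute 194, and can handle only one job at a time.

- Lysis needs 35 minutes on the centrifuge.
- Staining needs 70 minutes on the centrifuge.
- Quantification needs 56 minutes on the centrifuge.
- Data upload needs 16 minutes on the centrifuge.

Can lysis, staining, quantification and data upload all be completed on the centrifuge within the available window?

The centrifuge window is 194 − 15 = 179 minutes.
Running back to back, the jobs need 35 + 70 + 56 + 16 = 177 minutes on the centrifuge.
Since 177 ≤ 179, they fit within the window.

Yes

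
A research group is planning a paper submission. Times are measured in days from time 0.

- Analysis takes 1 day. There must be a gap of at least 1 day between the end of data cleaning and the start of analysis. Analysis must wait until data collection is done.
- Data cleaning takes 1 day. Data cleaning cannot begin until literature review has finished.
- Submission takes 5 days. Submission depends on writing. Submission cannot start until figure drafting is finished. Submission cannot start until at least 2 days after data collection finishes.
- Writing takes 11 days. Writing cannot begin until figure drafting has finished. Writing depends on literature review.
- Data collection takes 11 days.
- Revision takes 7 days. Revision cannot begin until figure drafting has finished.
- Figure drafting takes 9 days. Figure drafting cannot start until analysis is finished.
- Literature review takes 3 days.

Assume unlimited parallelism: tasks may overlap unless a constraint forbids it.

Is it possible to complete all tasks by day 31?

No

Data collection can start immediately at day 0; it finishes at day 11.
Literature review can start immediately at day 0; it finishes at day 3.
Data cleaning cannot begin until literature review (finishes day 3). It runs from day 3 to 3 + 1 = day 4.
For analysis: data cleaning (finishes day 4, plus 1-day gap → day 5); data collection (finishes day 11). Taking the maximum gives a start of day 11, and it finishes at 11 + 1 = day 12.
After analysis (finishes day 12), figure drafting can start at day 12 and finishes at day 21.
Revision cannot begin until figure drafting (finishes day 21). It runs from day 21 to 21 + 7 = day 28.
Writing has to wait for figure drafting (finishes day 21); literature review (finishes day 3). The latest of these is day 21, so writing runs day 21 to 21 + 11 = day 32.
Submission cannot start until writing (finishes day 32); figure drafting (finishes day 21); data collection (finishes day 11, plus 2-day gap → day 13). The controlling bound is day 32, so submission finishes at 32 + 5 = day 37.
The earliest everything can be done is day 37, which is after the deadline of 31, so it is not possible.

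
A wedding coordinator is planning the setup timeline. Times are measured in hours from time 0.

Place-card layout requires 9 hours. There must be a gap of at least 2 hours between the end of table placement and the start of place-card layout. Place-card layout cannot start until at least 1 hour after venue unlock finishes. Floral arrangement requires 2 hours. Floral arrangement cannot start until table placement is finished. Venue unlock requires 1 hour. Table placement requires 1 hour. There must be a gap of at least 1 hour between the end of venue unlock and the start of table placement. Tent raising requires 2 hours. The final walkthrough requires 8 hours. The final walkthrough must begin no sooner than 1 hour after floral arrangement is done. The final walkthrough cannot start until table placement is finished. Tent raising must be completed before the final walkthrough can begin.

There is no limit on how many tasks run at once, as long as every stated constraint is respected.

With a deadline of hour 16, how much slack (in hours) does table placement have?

Nothing blocks venue unlock, so it runs from hour 0 to hour 1.
Table placement waits on venue unlock (finishes hour 1, plus 1-hour gap → hour 2), so it starts at hour 2 and finishes at 2 + 1 = hour 3.

Working backward from the deadline:
The final walkthrough has no dependents, so it just needs to finish by hour 16. Starting by 16 − 8 = hour 8 achieves that.
Floral arrangement must finish before the final walkthrough (must start by hour 8, minus 1-hour gap → hour 7). With a 2-hour duration, floral arrangement must start by 7 − 2 = hour 5.
Place-card layout must finish by hour 16; it takes 9 hours, so it must start by 16 − 9 = hour 7.
Table placement feeds floral arrangement (must start by hour 5); place-card layout (must start by hour 7, minus 2-hour gap → hour 5); the final walkthrough (must start by hour 8). Taking the minimum, table placement must finish by hour 5 and start by 5 − 1 = hour 4.
So table placement can start as early as hour 2 and as late as hour 4, giving 4 − 2 = 2 hours of slack.

2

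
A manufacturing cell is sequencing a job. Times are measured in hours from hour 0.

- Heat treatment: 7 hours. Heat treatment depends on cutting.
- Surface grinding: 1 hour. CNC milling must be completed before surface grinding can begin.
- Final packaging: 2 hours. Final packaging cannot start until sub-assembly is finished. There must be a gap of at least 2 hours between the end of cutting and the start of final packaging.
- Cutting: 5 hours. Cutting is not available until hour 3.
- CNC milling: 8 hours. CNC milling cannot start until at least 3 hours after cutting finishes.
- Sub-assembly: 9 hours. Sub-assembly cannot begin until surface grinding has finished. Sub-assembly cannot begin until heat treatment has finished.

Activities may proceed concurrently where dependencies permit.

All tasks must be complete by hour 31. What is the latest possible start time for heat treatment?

Nothing follows final packaging; the deadline of hour 31 is its only limit. It must start by 31 − 2 = hour 29.
Since final packaging (must start by hour 29) depends on it, sub-assembly must finish by hour 29. Backing off its 9-hour duration gives a latest start of hour 20.
Since sub-assembly (must start by hour 20) depends on it, heat treatment must finish by hour 20. Backing off its 7-hour duration gives a latest start of hour 13.

13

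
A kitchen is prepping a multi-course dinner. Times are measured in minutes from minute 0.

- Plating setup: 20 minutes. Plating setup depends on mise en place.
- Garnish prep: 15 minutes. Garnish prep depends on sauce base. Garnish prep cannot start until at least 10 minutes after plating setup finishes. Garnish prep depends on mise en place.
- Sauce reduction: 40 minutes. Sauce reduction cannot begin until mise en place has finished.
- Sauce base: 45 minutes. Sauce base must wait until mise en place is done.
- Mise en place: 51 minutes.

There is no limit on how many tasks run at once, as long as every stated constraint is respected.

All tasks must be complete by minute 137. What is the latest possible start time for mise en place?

26

Garnish prep has no dependents, so it just needs to finish by minute 137. Starting by 137 − 15 = minute 122 achieves that.
Sauce base feeds into garnish prep (must start by minute 122); so sauce base must finish by minute 122 and therefore start by minute 77.
Sauce reduction must finish by minute 137; it takes 40 minutes, so it must start by 137 − 40 = minute 97.
Plating setup must finish before garnish prep (must start by minute 122, minus 10-minute gap → minute 112). With a 20-minute duration, plating setup must start by 112 − 20 = minute 92.
For mise en place: sauce base (must start by minute 77); sauce reduction (must start by minute 97); plating setup (must start by minute 92); garnish prep (must start by minute 122). The most restrictive is minute 77; with a 51-minute duration, mise en place must start by minute 26.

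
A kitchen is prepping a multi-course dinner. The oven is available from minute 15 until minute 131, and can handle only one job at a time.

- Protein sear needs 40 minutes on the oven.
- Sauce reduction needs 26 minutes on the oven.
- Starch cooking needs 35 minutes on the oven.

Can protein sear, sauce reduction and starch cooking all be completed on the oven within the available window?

Yes

The oven window is 131 − 15 = 116 minutes.
Running back to back, the jobs need 40 + 26 + 35 = 101 minutes on the oven.
Since 101 ≤ 116, they fit within the window.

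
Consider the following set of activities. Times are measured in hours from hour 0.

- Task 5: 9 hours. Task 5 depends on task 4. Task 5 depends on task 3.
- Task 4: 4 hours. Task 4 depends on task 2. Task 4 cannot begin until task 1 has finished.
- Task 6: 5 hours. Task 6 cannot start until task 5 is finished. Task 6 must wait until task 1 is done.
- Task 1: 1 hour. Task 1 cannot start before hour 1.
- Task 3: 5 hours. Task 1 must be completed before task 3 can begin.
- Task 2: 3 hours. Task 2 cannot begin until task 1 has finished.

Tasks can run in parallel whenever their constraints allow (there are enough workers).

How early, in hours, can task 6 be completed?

23

Task 1 waits on its own release at hour 1, so it starts at hour 1 and finishes at 1 + 1 = hour 2.
After task 1 (finishes hour 2), task 3 can start at hour 2 and finishes at hour 7.
After task 1 (finishes hour 2), task 2 can start at hour 2 and finishes at hour 5.
For task 4: task 2 (finishes hour 5); task 1 (finishes hour 2). Taking the maximum gives a start of hour 5, and it finishes at 5 + 4 = hour 9.
Task 5 cannot start until task 4 (finishes hour 9); task 3 (finishes hour 7). The controlling bound is hour 9, so task 5 finishes at 9 + 9 = hour 18.
For task 6: task 5 (finishes hour 18); task 1 (finishes hour 2). Taking the maximum gives a start of hour 18, and it finishes at 18 + 5 = hour 23.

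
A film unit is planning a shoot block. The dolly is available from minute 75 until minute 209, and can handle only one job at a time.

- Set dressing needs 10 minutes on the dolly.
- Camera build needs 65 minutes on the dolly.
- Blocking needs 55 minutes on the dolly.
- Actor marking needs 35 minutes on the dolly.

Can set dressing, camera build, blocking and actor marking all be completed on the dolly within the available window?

No

The dolly window is 209 − 75 = 134 minutes.
Running back to back, the jobs need 10 + 65 + 55 + 35 = 165 minutes on the dolly.
Since 165 > 134, they cannot all fit.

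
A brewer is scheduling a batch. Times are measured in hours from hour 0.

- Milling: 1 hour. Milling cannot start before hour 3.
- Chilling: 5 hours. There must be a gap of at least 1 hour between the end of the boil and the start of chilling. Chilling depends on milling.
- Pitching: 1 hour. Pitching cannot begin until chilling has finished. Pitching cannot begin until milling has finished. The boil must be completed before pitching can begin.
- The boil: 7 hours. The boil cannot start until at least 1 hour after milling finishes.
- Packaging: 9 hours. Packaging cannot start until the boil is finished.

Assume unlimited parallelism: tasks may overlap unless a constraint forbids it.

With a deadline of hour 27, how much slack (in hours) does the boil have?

Milling cannot begin until its own release at hour 3. It runs from hour 3 to 3 + 1 = hour 4.
The boil cannot begin until milling (finishes hour 4, plus 1-hour gap → hour 5). It runs from hour 5 to 5 + 7 = hour 12.

Working backward from the deadline:
Pitching has no dependents, so it just needs to finish by hour 27. Starting by 27 − 1 = hour 26 achieves that.
Chilling has to be done before pitching (must start by hour 26). That means finishing by hour 26, i.e. starting by 26 − 5 = hour 21.
Nothing follows packaging; the deadline of hour 27 is its only limit. It must start by 27 − 9 = hour 18.
The boil has several dependents: chilling (must start by hour 21, minus 1-hour gap → hour 20); pitching (must start by hour 26); packaging (must start by hour 18). The earliest of those limits is hour 18, so the boil must start by 18 − 7 = hour 11.
So the boil can start as early as hour 5 and as late as hour 11, giving 11 − 5 = 6 hours of slack.

6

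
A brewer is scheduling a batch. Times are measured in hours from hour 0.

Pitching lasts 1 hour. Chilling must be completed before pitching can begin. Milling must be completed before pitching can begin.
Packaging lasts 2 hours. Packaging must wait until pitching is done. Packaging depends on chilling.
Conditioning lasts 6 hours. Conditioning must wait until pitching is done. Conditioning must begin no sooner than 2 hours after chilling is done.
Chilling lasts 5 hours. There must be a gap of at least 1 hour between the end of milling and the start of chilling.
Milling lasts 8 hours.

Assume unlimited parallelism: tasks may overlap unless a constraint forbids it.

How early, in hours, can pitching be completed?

15

Nothing blocks milling, so it runs from hour 0 to hour 8.
After milling (finishes hour 8, plus 1-hour gap → hour 9), chilling can start at hour 9 and finishes at hour 14.
For pitching: chilling (finishes hour 14); milling (finishes hour 8). Taking the maximum gives a start of hour 14, and it finishes at 14 + 1 = hour 15.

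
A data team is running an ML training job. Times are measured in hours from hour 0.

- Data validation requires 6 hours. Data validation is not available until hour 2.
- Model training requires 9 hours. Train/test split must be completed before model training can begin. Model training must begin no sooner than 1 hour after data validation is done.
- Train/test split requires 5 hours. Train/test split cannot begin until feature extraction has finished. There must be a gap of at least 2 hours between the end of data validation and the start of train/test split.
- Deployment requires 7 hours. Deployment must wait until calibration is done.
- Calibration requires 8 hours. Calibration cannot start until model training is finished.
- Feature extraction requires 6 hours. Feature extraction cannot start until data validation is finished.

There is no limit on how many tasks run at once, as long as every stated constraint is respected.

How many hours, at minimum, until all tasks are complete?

43

Data validation cannot begin until its own release at hour 2. It runs from hour 2 to 2 + 6 = hour 8.
After data validation (finishes hour 8), feature extraction can start at hour 8 and finishes at hour 14.
For train/test split: feature extraction (finishes hour 14); data validation (finishes hour 8, plus 2-hour gap → hour 10). Taking the maximum gives a start of hour 14, and it finishes at 14 + 5 = hour 19.
Model training has to wait for train/test split (finishes hour 19); data validation (finishes hour 8, plus 1-hour gap → hour 9). The latest of these is hour 19, so model training runs hour 19 to 19 + 9 = hour 28.
Calibration waits on model training (finishes hour 28), so it starts at hour 28 and finishes at 28 + 8 = hour 36.
Deployment waits on calibration (finishes hour 36), so it starts at hour 36 and finishes at 36 + 7 = hour 43.
All tasks are finished once the last one completes. Finish times: Data validation at 8, Feature extraction at 14, Train/test split at 19, Model training at 28, Calibration at 36, Deployment at 43. The latest is hour 43.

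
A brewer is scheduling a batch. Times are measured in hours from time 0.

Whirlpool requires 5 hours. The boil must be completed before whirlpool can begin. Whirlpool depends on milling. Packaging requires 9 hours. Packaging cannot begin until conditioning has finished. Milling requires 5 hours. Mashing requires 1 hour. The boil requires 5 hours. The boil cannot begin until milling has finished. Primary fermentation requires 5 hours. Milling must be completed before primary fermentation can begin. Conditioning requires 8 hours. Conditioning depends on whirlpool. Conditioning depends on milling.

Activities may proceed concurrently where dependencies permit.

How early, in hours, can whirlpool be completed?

15

Nothing blocks milling, so it runs from hour 0 to hour 5.
The boil waits on milling (finishes hour 5), so it starts at hour 5 and finishes at 5 + 5 = hour 10.
Whirlpool cannot start until the boil (finishes hour 10); milling (finishes hour 5). The controlling bound is hour 10, so whirlpool finishes at 10 + 5 = hour 15.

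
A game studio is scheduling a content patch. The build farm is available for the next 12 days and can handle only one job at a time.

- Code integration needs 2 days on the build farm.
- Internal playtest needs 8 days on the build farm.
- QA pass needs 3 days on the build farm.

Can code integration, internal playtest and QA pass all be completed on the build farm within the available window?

Running back to back, the jobs need 2 + 8 + 3 = 13 days on the build farm.
Since 13 > 12, they cannot all fit.

No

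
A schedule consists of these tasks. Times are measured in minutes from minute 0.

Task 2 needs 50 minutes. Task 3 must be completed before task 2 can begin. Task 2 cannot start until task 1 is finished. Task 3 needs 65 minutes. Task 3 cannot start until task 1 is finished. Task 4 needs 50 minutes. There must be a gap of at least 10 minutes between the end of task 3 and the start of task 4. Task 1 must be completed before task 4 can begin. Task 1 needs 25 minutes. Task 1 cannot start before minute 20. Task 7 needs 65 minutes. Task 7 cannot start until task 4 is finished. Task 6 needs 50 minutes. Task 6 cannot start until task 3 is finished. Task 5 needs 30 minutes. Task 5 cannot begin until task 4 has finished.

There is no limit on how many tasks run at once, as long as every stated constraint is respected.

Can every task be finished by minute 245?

Task 1 waits on its own release at minute 20, so it starts at minute 20 and finishes at 20 + 25 = minute 45.
After task 1 (finishes minute 45), task 3 can start at minute 45 and finishes at minute 110.
Task 6 cannot begin until task 3 (finishes minute 110). It runs from minute 110 to 110 + 50 = minute 160.
Task 4 has to wait for task 3 (finishes minute 110, plus 10-minute gap → minute 120); task 1 (finishes minute 45). The latest of these is minute 120, so task 4 runs minute 120 to 120 + 50 = minute 170.
Task 7 cannot begin until task 4 (finishes minute 170). It runs from minute 170 to 170 + 65 = minute 235.
After task 4 (finishes minute 170), task 5 can start at minute 170 and finishes at minute 200.
Task 2 needs all of task 3 (finishes minute 110); task 1 (finishes minute 45). That puts its earliest start at minute 110; it finishes at 110 + 50 = minute 160.
Every task is finished by minute 235, which is no later than the deadline of 245, so the schedule is feasible.

Yes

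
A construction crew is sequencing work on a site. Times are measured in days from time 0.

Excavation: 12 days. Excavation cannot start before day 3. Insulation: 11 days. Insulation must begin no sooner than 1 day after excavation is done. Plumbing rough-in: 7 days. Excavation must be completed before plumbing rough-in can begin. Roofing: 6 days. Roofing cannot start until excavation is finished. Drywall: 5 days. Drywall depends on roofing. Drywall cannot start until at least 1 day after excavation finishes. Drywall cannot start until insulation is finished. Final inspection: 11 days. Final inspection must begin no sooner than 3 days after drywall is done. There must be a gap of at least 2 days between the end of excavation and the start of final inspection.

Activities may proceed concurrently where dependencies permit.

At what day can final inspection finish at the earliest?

46

After its own release at day 3, excavation can start at day 3 and finishes at day 15.
After excavation (finishes day 15, plus 1-day gap → day 16), insulation can start at day 16 and finishes at day 27.
After excavation (finishes day 15), roofing can start at day 15 and finishes at day 21.
Drywall has to wait for roofing (finishes day 21); excavation (finishes day 15, plus 1-day gap → day 16); insulation (finishes day 27). The latest of these is day 27, so drywall runs day 27 to 27 + 5 = day 32.
Final inspection cannot start until drywall (finishes day 32, plus 3-day gap → day 35); excavation (finishes day 15, plus 2-day gap → day 17). The controlling bound is day 35, so final inspection finishes at 35 + 11 = day 46.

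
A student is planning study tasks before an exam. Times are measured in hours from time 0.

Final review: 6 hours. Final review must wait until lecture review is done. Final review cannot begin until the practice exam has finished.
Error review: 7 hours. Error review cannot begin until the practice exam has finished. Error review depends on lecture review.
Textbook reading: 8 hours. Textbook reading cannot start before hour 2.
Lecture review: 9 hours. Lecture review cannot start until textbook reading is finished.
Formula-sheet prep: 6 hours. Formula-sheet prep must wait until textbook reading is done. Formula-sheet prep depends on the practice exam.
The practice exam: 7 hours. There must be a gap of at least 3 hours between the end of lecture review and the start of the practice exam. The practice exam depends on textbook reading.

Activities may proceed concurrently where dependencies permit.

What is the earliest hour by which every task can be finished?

36

Textbook reading cannot begin until its own release at hour 2. It runs from hour 2 to 2 + 8 = hour 10.
Lecture review cannot begin until textbook reading (finishes hour 10). It runs from hour 10 to 10 + 9 = hour 19.
The practice exam has to wait for lecture review (finishes hour 19, plus 3-hour gap → hour 22); textbook reading (finishes hour 10). The latest of these is hour 22, so the practice exam runs hour 22 to 22 + 7 = hour 29.
Final review needs all of lecture review (finishes hour 19); the practice exam (finishes hour 29). That puts its earliest start at hour 29; it finishes at 29 + 6 = hour 35.
Formula-sheet prep has to wait for textbook reading (finishes hour 10); the practice exam (finishes hour 29). The latest of these is hour 29, so formula-sheet prep runs hour 29 to 29 + 6 = hour 35.
Error review has to wait for the practice exam (finishes hour 29); lecture review (finishes hour 19). The latest of these is hour 29, so error review runs hour 29 to 29 + 7 = hour 36.
All tasks are finished once the last one completes. Finish times: Textbook reading at 10, Lecture review at 19, The practice exam at 29, Error review at 36, Formula-sheet prep at 35, Final review at 35. The latest is hour 36.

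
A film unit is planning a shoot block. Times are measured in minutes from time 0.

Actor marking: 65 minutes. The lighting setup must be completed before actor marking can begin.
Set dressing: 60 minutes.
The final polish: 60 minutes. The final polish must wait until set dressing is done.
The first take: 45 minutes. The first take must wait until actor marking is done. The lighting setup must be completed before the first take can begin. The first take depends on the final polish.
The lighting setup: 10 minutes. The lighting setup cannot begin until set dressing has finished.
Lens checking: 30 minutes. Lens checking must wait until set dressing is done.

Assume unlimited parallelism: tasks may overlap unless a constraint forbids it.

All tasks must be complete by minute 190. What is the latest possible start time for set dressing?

10

To finish by minute 190, the first take (duration 45) must start no later than minute 145.
Actor marking feeds into the first take (must start by minute 145); so actor marking must finish by minute 145 and therefore start by minute 80.
The lighting setup has several dependents: actor marking (must start by minute 80); the first take (must start by minute 145). The earliest of those limits is minute 80, so the lighting setup must start by 80 − 10 = minute 70.
To finish by minute 190, lens checking (duration 30) must start no later than minute 160.
Since the first take (must start by minute 145) depends on it, the final polish must finish by minute 145. Backing off its 60-minute duration gives a latest start of minute 85.
Set dressing must finish in time for the lighting setup (must start by minute 70); lens checking (must start by minute 160); the final polish (must start by minute 85). The tightest is minute 70, so set dressing must start by 70 − 60 = minute 10.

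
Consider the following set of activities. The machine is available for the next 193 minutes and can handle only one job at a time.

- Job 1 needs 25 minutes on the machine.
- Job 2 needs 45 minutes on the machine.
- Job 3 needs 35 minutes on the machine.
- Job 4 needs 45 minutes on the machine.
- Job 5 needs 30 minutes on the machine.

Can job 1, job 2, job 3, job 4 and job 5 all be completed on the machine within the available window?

Running back to back, the jobs need 25 + 45 + 35 + 45 + 30 = 180 minutes on the machine.
Since 180 ≤ 193, they fit within the window.

Yes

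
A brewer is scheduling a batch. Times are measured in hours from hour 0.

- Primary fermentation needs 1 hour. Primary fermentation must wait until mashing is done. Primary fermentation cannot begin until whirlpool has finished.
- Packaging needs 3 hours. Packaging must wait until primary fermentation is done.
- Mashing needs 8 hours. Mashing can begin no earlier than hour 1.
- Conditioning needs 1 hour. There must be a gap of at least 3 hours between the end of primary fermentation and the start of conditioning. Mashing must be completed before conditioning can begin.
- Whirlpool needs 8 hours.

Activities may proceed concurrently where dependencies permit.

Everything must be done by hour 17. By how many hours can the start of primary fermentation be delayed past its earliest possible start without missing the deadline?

Whirlpool can start immediately at hour 0; it finishes at hour 8.
Mashing cannot begin until its own release at hour 1. It runs from hour 1 to 1 + 8 = hour 9.
Primary fermentation cannot start until mashing (finishes hour 9); whirlpool (finishes hour 8). The controlling bound is hour 9, so primary fermentation finishes at 9 + 1 = hour 10.

Working backward from the deadline:
To finish by hour 17, conditioning (duration 1) must start no later than hour 16.
Packaging has no dependents, so it just needs to finish by hour 17. Starting by 17 − 3 = hour 14 achieves that.
Primary fermentation must finish in time for conditioning (must start by hour 16, minus 3-hour gap → hour 13); packaging (must start by hour 14). The tightest is hour 13, so primary fermentation must start by 13 − 1 = hour 12.
So primary fermentation can start as early as hour 9 and as late as hour 12, giving 12 − 9 = 3 hours of slack.

3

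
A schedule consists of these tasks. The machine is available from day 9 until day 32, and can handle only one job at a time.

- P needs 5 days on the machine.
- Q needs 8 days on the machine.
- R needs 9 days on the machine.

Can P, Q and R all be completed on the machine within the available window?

The machine window is 32 − 9 = 23 days.
Running back to back, the jobs need 5 + 8 + 9 = 22 days on the machine.
Since 22 ≤ 23, they fit within the window.

Yes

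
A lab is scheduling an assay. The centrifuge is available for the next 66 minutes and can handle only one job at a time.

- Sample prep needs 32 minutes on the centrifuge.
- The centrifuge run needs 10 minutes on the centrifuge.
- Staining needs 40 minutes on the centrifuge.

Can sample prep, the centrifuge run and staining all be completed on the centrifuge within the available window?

Running back to back, the jobs need 32 + 10 + 40 = 82 minutes on the centrifuge.
Since 82 > 66, they cannot all fit.

No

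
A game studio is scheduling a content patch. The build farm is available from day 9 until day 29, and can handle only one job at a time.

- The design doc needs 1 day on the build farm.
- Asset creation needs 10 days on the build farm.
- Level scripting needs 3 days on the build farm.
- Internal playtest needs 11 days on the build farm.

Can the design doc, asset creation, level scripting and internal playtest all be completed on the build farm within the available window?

The build farm window is 29 − 9 = 20 days.
Running back to back, the jobs need 1 + 10 + 3 + 11 = 25 days on the build farm.
Since 25 > 20, they cannot all fit.

No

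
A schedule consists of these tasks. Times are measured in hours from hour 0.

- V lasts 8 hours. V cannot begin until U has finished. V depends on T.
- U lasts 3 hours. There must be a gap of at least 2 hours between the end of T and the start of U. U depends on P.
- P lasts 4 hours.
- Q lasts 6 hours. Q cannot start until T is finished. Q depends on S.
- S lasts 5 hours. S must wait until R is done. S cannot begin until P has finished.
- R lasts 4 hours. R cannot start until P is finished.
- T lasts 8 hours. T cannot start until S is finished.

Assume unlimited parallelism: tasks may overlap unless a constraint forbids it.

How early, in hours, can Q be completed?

P has no prerequisites, so it starts at hour 0 and finishes at hour 4.
After P (finishes hour 4), R can start at hour 4 and finishes at hour 8.
S needs all of R (finishes hour 8); P (finishes hour 4). That puts its earliest start at hour 8; it finishes at 8 + 5 = hour 13.
After S (finishes hour 13), T can start at hour 13 and finishes at hour 21.
Q needs all of T (finishes hour 21); S (finishes hour 13). That puts its earliest start at hour 21; it finishes at 21 + 6 = hour 27.

27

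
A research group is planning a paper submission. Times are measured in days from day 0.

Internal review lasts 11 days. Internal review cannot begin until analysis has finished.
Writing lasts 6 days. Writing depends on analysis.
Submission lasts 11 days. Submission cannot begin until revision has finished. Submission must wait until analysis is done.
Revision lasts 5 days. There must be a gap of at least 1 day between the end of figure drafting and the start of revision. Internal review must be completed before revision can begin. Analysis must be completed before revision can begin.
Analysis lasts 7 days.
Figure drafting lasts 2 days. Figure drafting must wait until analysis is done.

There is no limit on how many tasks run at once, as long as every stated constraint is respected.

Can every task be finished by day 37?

Yes

Analysis has no prerequisites, so it starts at day 0 and finishes at day 7.
After analysis (finishes day 7), internal review can start at day 7 and finishes at day 18.
After analysis (finishes day 7), writing can start at day 7 and finishes at day 13.
After analysis (finishes day 7), figure drafting can start at day 7 and finishes at day 9.
For revision: figure drafting (finishes day 9, plus 1-day gap → day 10); internal review (finishes day 18); analysis (finishes day 7). Taking the maximum gives a start of day 18, and it finishes at 18 + 5 = day 23.
Submission needs all of revision (finishes day 23); analysis (finishes day 7). That puts its earliest start at day 23; it finishes at 23 + 11 = day 34.
Every task is finished by day 34, which is no later than the deadline of 37, so the schedule is feasible.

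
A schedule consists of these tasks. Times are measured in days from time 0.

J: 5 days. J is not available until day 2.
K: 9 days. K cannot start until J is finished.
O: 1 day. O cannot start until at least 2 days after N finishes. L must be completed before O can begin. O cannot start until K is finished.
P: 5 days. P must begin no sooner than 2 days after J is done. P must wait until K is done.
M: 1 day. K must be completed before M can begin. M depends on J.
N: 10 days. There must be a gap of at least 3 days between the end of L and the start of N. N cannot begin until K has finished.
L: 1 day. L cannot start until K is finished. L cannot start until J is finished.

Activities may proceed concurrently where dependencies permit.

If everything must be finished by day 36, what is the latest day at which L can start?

19

To finish by day 36, O (duration 1) must start no later than day 35.
N has to be done before O (must start by day 35, minus 2-day gap → day 33). That means finishing by day 33, i.e. starting by 33 − 10 = day 23.
L has several dependents: N (must start by day 23, minus 3-day gap → day 20); O (must start by day 35). The earliest of those limits is day 20, so L must start by 20 − 1 = day 19.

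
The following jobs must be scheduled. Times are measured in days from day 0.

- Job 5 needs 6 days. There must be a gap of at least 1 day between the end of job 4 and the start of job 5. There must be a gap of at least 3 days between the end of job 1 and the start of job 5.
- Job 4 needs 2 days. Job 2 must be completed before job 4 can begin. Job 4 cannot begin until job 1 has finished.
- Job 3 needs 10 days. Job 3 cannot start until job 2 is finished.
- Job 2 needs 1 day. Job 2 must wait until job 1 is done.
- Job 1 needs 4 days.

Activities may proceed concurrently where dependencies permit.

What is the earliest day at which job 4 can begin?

Job 1 can start immediately at day 0; it finishes at day 4.
After job 1 (finishes day 4), job 2 can start at day 4 and finishes at day 5.
Job 4 waits on job 2 (finishes day 5); job 1 (finishes day 4). The latest of these is day 5, which is the earliest job 4 can start.

5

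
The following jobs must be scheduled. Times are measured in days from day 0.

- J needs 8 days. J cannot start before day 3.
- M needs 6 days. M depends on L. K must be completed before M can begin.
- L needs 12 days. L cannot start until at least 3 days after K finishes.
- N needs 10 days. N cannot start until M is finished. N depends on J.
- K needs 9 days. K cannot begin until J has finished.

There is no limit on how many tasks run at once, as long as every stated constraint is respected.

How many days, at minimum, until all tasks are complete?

J cannot begin until its own release at day 3. It runs from day 3 to 3 + 8 = day 11.
K cannot begin until J (finishes day 11). It runs from day 11 to 11 + 9 = day 20.
L waits on K (finishes day 20, plus 3-day gap → day 23), so it starts at day 23 and finishes at 23 + 12 = day 35.
M has to wait for L (finishes day 35); K (finishes day 20). The latest of these is day 35, so M runs day 35 to 35 + 6 = day 41.
For N: M (finishes day 41); J (finishes day 11). Taking the maximum gives a start of day 41, and it finishes at 41 + 10 = day 51.
All tasks are finished once the last one completes. Finish times: J at 11, K at 20, L at 35, M at 41, N at 51. The latest is day 51.

51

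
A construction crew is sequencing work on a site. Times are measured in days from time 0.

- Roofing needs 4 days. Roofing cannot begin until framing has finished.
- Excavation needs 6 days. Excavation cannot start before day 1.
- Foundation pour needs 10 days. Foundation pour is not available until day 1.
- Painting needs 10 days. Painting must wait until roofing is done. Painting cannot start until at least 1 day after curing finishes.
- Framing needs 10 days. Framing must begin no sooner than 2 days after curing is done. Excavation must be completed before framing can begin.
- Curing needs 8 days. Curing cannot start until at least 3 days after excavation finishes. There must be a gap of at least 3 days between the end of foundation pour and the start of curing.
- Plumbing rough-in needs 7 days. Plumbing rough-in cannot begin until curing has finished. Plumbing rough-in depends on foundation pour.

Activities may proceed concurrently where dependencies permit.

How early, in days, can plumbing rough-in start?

22

After its own release at day 1, foundation pour can start at day 1 and finishes at day 11.
After its own release at day 1, excavation can start at day 1 and finishes at day 7.
Curing cannot start until excavation (finishes day 7, plus 3-day gap → day 10); foundation pour (finishes day 11, plus 3-day gap → day 14). The controlling bound is day 14, so curing finishes at 14 + 8 = day 22.
Plumbing rough-in waits on curing (finishes day 22); foundation pour (finishes day 11). The latest of these is day 22, which is the earliest plumbing rough-in can start.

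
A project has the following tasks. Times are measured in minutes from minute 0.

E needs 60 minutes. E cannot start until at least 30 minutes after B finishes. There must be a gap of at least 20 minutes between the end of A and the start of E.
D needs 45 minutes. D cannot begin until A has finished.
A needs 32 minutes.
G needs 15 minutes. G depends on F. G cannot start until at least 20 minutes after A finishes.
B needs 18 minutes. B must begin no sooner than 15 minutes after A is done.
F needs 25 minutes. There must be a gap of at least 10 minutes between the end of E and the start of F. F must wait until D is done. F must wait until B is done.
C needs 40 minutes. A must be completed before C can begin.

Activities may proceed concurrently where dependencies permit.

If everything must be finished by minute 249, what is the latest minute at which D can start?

Nothing follows G; the deadline of minute 249 is its only limit. It must start by 249 − 15 = minute 234.
F feeds into G (must start by minute 234); so F must finish by minute 234 and therefore start by minute 209.
D must finish before F (must start by minute 209). With a 45-minute duration, D must start by 209 − 45 = minute 164.

164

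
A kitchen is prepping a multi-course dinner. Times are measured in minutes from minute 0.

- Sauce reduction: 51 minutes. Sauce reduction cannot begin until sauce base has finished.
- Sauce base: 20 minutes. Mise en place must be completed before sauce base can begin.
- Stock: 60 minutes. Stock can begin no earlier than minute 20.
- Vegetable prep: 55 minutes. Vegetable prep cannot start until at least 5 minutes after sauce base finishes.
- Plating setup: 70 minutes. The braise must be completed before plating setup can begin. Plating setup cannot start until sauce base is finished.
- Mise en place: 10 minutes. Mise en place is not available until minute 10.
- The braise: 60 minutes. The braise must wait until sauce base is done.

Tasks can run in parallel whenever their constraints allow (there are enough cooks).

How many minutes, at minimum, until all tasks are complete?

170

Stock waits on its own release at minute 20, so it starts at minute 20 and finishes at 20 + 60 = minute 80.
Mise en place waits on its own release at minute 10, so it starts at minute 10 and finishes at 10 + 10 = minute 20.
After mise en place (finishes minute 20), sauce base can start at minute 20 and finishes at minute 40.
Sauce reduction waits on sauce base (finishes minute 40), so it starts at minute 40 and finishes at 40 + 51 = minute 91.
Vegetable prep waits on sauce base (finishes minute 40, plus 5-minute gap → minute 45), so it starts at minute 45 and finishes at 45 + 55 = minute 100.
The braise cannot begin until sauce base (finishes minute 40). It runs from minute 40 to 40 + 60 = minute 100.
Plating setup cannot start until the braise (finishes minute 100); sauce base (finishes minute 40). The controlling bound is minute 100, so plating setup finishes at 100 + 70 = minute 170.
All tasks are finished once the last one completes. Finish times: Mise en place at 20, Stock at 80, Sauce base at 40, The braise at 100, Vegetable prep at 100, Sauce reduction at 91, Plating setup at 170. The latest is minute 170.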